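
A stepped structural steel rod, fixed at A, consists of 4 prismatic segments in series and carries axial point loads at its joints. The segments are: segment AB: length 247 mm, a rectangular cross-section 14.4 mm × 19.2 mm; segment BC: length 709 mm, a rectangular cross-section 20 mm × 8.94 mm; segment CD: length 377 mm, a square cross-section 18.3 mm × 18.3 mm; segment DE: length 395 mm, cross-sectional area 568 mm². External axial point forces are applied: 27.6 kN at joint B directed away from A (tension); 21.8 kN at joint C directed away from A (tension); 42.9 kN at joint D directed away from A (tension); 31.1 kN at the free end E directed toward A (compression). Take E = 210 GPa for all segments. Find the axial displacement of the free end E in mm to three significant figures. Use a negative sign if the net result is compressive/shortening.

0.855 mm

Internal axial forces (sectioning from the free end, tension +): N_DE = -31.1 kN, N_CD = 11.8 kN, N_BC = 33.6 kN, N_AB = 61.2 kN.
A_AB = 276.5 mm².
A_BC = 178.8 mm².
A_CD = 334.9 mm².
δ_AB = 61200·247/(276.5·210000) = 0.2604 mm
δ_BC = 33600·709/(178.8·210000) = 0.6345 mm
δ_CD = 11800·377/(334.9·210000) = 0.06326 mm
δ_DE = -31100·395/(568·210000) = -0.103 mm
δ = Σδ_i = 0.8551 mm.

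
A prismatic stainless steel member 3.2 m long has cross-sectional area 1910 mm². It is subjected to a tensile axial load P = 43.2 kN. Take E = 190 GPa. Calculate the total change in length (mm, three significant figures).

δ_mech = NL/(AE) = 43200·3200/(1910·190000) = 0.3809 mm.

0.381 mm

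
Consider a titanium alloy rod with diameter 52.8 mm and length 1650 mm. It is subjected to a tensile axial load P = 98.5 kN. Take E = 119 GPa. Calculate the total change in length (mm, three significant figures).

A = 2190 mm².
δ_mech = NL/(AE) = 98500·1650/(2190·119000) = 0.6238 mm.

0.624 mm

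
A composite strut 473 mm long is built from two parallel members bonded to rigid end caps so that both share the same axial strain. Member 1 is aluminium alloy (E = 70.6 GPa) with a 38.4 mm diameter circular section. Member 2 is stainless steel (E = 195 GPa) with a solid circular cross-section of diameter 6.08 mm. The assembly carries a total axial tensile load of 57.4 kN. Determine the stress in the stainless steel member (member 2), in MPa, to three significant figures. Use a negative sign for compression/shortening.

128 MPa

A_1 = 1158 mm².
A_2 = 29.03 mm².
Equal strain + equilibrium ⇒ each member carries load in proportion to AE: A₁E₁ = 81760000 N, A₂E₂ = 5662000 N, ΣAE = 87420000 N.
σ₂ = P·E₂/ΣAE = 57400·195000/87420000 = 128 MPa.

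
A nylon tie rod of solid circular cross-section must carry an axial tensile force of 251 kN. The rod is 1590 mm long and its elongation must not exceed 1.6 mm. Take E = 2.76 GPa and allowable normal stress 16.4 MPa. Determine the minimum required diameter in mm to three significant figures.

339 mm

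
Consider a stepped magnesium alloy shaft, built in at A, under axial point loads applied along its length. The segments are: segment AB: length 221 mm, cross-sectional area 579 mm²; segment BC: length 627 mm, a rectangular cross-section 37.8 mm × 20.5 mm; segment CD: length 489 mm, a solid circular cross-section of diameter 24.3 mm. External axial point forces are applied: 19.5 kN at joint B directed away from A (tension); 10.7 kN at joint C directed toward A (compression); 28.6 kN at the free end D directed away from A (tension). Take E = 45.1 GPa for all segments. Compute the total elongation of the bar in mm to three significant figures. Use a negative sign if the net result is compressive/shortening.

Internal axial forces (sectioning from the free end, tension +): N_CD = 28.6 kN, N_BC = 17.9 kN, N_AB = 37.4 kN.
A_BC = 774.9 mm².
A_CD = 463.8 mm².
δ_AB = 37400·221/(579·45100) = 0.3165 mm
δ_BC = 17900·627/(774.9·45100) = 0.3211 mm
δ_CD = 28600·489/(463.8·45100) = 0.6686 mm
δ = Σδ_i = 1.306 mm.

1.31 mm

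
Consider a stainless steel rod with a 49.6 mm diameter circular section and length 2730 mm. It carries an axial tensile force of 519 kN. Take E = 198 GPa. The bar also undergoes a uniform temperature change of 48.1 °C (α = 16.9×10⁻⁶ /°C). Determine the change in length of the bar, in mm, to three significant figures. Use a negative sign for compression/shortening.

5.92 mm

A = 1932 mm².
δ_mech = NL/(AE) = 519000·2730/(1932·198000) = 3.703 mm.
δ_thermal = αLΔT = 16.9e-6·2730·48.1 = 2.219 mm.
δ = δ_mech + δ_thermal = 5.923 mm.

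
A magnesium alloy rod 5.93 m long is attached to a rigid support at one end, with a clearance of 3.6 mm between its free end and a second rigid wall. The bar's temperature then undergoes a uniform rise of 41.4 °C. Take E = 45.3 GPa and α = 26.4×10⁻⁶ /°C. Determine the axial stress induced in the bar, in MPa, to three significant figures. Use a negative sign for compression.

-22.0 MPa

Free thermal expansion αLΔT = 26.4e-6 · 5930 · 41.4 = 6.481 mm.
The walls engage after the gap closes; constrained expansion = 6.481 − 3.6 = 2.881 mm.
The walls impose strain ε = −(2.881)/5930 = -4.8588e-04; σ = Eε = 45300 · -4.8588e-04 = -22.01 MPa.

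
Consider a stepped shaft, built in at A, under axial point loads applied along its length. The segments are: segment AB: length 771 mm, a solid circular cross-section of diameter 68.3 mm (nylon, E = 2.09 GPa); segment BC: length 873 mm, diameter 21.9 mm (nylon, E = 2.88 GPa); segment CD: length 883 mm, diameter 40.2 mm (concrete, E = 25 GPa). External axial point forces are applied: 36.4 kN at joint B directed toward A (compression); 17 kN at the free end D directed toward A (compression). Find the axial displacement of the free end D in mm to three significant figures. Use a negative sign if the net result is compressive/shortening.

-19.5 mm

Internal axial forces (sectioning from the free end, tension +): N_CD = -17 kN, N_BC = -17 kN, N_AB = -53.4 kN.
A_AB = 3664 mm².
A_BC = 376.7 mm².
A_CD = 1269 mm².
δ_AB = -53400·771/(3664·2090) = -5.377 mm
δ_BC = -17000·873/(376.7·2880) = -13.68 mm
δ_CD = -17000·883/(1269·25000) = -0.4731 mm
δ = Σδ_i = -19.53 mm.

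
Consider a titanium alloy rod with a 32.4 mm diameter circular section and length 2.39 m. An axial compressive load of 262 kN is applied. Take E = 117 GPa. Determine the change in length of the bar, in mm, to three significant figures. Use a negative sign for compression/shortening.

A = 824.5 mm².
δ_mech = NL/(AE) = -262000·2390/(824.5·117000) = -6.491 mm.

-6.49 mm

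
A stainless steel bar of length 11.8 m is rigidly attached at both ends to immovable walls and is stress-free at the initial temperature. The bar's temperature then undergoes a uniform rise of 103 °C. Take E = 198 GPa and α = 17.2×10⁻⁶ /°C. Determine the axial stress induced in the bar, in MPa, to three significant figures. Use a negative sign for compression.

Free thermal expansion αLΔT = 17.2e-6 · 11800 · 103 = 20.9 mm.
The walls impose strain ε = −(20.9)/11800 = -1.7716e-03; σ = Eε = 198000 · -1.7716e-03 = -350.8 MPa.

-351 MPa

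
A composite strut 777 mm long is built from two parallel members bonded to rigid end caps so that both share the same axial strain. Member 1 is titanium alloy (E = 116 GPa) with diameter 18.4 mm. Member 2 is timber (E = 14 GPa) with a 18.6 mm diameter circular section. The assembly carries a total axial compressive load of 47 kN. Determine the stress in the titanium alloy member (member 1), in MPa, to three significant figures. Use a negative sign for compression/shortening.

-157 MPa

A_1 = 265.9 mm².
A_2 = 271.7 mm².
Equal strain + equilibrium ⇒ each member carries load in proportion to AE: A₁E₁ = 30840000 N, A₂E₂ = 3804000 N, ΣAE = 34650000 N.
σ₁ = P·E₁/ΣAE = -47000·116000/34650000 = -157.3 MPa.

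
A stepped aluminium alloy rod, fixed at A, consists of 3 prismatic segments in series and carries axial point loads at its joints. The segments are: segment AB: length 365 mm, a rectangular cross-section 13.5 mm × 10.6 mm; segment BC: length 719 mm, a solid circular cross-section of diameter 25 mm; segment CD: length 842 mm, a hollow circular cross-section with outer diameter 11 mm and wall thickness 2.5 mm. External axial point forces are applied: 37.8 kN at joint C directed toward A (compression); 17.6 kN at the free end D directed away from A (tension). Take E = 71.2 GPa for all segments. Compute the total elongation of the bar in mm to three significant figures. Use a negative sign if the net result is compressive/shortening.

1.98 mm

Internal axial forces (sectioning from the free end, tension +): N_CD = 17.6 kN, N_BC = -20.2 kN, N_AB = -20.2 kN.
A_AB = 143.1 mm².
A_BC = 490.9 mm².
A_CD = 66.76 mm².
δ_AB = -20200·365/(143.1·71200) = -0.7236 mm
δ_BC = -20200·719/(490.9·71200) = -0.4156 mm
δ_CD = 17600·842/(66.76·71200) = 3.118 mm
δ = Σδ_i = 1.979 mm.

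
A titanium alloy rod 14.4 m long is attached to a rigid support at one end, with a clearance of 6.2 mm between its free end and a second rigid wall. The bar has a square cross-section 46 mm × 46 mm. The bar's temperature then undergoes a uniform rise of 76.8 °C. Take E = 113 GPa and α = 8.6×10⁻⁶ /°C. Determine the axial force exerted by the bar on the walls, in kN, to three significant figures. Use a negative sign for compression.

-55.0 kN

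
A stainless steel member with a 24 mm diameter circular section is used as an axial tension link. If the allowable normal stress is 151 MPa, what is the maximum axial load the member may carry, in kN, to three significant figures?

A = 452.4 mm².
P_max = σ_allow · A = 151 · 452.4 = 68310 N = 68.31 kN.

68.3 kN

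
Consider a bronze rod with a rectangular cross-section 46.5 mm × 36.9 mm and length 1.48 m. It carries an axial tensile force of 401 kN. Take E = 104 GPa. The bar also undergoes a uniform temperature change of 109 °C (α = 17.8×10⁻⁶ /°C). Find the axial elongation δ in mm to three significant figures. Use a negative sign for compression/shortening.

A = 1716 mm².
δ_mech = NL/(AE) = 401000·1480/(1716·104000) = 3.326 mm.
δ_thermal = αLΔT = 17.8e-6·1480·109 = 2.871 mm.
δ = δ_mech + δ_thermal = 6.197 mm.

6.20 mm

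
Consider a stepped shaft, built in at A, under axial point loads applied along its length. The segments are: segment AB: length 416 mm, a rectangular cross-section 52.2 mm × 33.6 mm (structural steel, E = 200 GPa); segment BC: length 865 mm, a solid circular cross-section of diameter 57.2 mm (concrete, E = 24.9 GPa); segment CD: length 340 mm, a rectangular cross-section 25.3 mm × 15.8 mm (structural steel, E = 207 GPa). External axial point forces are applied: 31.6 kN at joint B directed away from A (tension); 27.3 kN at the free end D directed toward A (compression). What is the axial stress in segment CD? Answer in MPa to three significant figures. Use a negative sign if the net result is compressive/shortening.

Internal axial forces (sectioning from the free end, tension +): N_CD = -27.3 kN, N_BC = -27.3 kN, N_AB = 4.3 kN.
A_CD = 399.7 mm².
σ_CD = N_CD/A_CD = -27300/399.7 = -68.29 MPa.

-68.3 MPa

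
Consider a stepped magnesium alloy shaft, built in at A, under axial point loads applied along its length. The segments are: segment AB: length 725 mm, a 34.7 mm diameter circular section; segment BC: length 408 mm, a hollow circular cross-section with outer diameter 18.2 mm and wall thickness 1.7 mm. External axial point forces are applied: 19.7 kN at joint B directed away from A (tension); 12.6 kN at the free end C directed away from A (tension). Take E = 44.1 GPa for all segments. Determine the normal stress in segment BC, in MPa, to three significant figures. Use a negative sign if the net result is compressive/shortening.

143 MPa

Internal axial forces (sectioning from the free end, tension +): N_BC = 12.6 kN, N_AB = 32.3 kN.
A_BC = 88.12 mm².
σ_BC = N_BC/A_BC = 12600/88.12 = 143 MPa.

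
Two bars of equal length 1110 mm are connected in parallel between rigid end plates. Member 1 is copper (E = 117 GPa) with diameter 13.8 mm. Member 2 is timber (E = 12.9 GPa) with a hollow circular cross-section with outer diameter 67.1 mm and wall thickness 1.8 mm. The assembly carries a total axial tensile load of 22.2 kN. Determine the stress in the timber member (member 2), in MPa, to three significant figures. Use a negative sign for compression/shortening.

A_1 = 149.6 mm².
A_2 = 369.3 mm².
Equal strain + equilibrium ⇒ each member carries load in proportion to AE: A₁E₁ = 17500000 N, A₂E₂ = 4763000 N, ΣAE = 22260000 N.
σ₂ = P·E₂/ΣAE = 22200·12900/22260000 = 12.86 MPa.

12.9 MPa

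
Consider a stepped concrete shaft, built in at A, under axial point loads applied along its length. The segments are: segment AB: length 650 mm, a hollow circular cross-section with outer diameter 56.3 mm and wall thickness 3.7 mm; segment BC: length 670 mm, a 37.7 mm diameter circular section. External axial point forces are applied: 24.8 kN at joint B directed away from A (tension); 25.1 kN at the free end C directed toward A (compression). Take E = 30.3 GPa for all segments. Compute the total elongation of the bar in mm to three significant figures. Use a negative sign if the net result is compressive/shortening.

Internal axial forces (sectioning from the free end, tension +): N_BC = -25.1 kN, N_AB = -0.3 kN.
A_AB = 611.4 mm².
A_BC = 1116 mm².
δ_AB = -300·650/(611.4·30300) = -0.01053 mm
δ_BC = -25100·670/(1116·30300) = -0.4972 mm
δ = Σδ_i = -0.5077 mm.

-0.508 mm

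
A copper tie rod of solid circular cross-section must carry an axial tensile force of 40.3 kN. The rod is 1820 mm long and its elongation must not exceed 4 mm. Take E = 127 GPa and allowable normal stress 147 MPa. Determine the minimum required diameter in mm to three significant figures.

18.7 mm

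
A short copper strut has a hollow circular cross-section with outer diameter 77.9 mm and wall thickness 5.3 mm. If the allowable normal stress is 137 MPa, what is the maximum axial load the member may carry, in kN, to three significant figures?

166 kN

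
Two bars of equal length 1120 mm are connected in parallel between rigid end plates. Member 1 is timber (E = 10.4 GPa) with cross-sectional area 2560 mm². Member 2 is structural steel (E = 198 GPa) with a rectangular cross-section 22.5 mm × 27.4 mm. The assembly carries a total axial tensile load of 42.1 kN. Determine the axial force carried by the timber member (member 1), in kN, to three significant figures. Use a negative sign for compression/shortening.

7.54 kN

A_2 = 616.5 mm².
Equal strain + equilibrium ⇒ each member carries load in proportion to AE: A₁E₁ = 26620000 N, A₂E₂ = 122100000 N, ΣAE = 148700000 N.
F₁ = P·A₁E₁/ΣAE = 42100·26620000/148700000 = 7538 N.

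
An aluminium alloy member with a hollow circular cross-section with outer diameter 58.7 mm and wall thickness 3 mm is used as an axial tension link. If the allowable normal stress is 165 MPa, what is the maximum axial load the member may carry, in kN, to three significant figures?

A = 525 mm².
P_max = σ_allow · A = 165 · 525 = 86620 N = 86.62 kN.

86.6 kN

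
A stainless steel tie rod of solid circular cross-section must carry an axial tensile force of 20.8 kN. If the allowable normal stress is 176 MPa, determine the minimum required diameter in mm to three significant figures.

12.3 mm

Required area A ≥ P/σ_allow = 20800/176 = 118.2 mm².
For a solid circular section, d ≥ √(4A/π) = 12.27 mm.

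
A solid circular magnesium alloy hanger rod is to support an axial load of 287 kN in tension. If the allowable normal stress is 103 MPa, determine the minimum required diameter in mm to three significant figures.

Required area A ≥ P/σ_allow = 287000/103 = 2786 mm².
For a solid circular section, d ≥ √(4A/π) = 59.56 mm.

59.6 mm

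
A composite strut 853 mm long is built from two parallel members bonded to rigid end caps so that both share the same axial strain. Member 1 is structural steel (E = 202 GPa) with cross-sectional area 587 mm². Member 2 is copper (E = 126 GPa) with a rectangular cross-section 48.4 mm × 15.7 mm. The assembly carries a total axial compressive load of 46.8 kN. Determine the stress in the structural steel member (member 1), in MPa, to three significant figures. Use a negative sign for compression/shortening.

-44.1 MPa

A_2 = 759.9 mm².
Equal strain + equilibrium ⇒ each member carries load in proportion to AE: A₁E₁ = 118600000 N, A₂E₂ = 95740000 N, ΣAE = 214300000 N.
σ₁ = P·E₁/ΣAE = -46800·202000/214300000 = -44.11 MPa.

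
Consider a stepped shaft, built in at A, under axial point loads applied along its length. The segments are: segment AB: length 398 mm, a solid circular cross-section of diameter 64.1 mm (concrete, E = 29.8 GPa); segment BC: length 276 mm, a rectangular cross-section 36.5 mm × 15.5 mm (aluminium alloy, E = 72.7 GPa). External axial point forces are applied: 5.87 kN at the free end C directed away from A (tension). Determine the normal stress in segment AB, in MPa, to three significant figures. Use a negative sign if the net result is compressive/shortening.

1.82 MPa

Internal axial forces (sectioning from the free end, tension +): N_BC = 5.87 kN, N_AB = 5.87 kN.
A_AB = 3227 mm².
σ_AB = N_AB/A_AB = 5870/3227 = 1.819 MPa.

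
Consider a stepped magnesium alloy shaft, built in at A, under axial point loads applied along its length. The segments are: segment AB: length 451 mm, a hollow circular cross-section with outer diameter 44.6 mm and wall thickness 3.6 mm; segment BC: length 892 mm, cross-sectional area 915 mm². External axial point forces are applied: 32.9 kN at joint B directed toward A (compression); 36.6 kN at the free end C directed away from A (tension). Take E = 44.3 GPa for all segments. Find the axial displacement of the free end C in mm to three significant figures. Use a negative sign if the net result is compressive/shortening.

Internal axial forces (sectioning from the free end, tension +): N_BC = 36.6 kN, N_AB = 3.7 kN.
A_AB = 463.7 mm².
δ_AB = 3700·451/(463.7·44300) = 0.08123 mm
δ_BC = 36600·892/(915·44300) = 0.8054 mm
δ = Σδ_i = 0.8867 mm.

0.887 mm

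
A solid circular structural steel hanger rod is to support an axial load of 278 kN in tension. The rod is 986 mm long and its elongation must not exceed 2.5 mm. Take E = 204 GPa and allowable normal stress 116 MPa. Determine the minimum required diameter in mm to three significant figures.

55.2 mm

Required area A ≥ P/σ_allow = 278000/116 = 2397 mm².
For a solid circular section, d ≥ √(4A/π) = 55.24 mm.
Elongation limit: A ≥ PL/(Eδ_allow) = 278000·986/(204000·2.5) = 537.5 mm² ⇒ d ≥ 26.16 mm.
The stress limit governs.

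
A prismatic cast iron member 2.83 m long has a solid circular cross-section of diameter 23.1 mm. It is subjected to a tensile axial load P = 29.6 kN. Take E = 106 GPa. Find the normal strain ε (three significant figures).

A = 419.1 mm².
σ = N/A = 70.63 MPa; ε = σ/E = 70.63/106000 = 6.663e-04.

6.66e-04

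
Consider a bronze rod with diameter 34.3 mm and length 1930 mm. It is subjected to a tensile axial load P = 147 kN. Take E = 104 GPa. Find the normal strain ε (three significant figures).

A = 924 mm².
σ = N/A = 159.1 MPa; ε = σ/E = 159.1/104000 = 1.530e-03.

0.00153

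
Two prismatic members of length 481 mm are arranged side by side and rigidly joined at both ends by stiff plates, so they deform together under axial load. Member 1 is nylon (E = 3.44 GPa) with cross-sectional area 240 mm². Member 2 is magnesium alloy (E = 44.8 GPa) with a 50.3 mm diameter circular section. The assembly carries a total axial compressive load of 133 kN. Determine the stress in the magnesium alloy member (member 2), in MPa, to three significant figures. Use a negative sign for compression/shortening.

A_2 = 1987 mm².
Equal strain + equilibrium ⇒ each member carries load in proportion to AE: A₁E₁ = 825600 N, A₂E₂ = 89020000 N, ΣAE = 89850000 N.
σ₂ = P·E₂/ΣAE = -133000·44800/89850000 = -66.32 MPa.

-66.3 MPa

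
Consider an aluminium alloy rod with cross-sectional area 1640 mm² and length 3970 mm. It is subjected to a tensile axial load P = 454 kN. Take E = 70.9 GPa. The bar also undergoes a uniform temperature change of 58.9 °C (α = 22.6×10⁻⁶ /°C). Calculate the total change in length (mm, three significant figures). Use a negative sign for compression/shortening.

20.8 mm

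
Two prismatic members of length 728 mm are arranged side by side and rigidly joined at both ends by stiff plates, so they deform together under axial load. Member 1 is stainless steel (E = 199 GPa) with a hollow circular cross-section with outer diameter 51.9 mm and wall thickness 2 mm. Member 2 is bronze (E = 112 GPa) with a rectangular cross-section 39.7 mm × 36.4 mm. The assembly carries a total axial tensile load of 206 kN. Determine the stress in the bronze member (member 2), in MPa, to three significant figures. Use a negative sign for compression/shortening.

103 MPa

A_1 = 313.5 mm².
A_2 = 1445 mm².
Equal strain + equilibrium ⇒ each member carries load in proportion to AE: A₁E₁ = 62390000 N, A₂E₂ = 161800000 N, ΣAE = 224200000 N.
σ₂ = P·E₂/ΣAE = 206000·112000/224200000 = 102.9 MPa.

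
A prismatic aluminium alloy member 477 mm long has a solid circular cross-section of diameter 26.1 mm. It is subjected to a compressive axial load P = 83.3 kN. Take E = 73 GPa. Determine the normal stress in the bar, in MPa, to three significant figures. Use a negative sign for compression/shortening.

A = 535 mm².
σ = N/A = -83300/535 = -155.7 MPa.

-156 MPa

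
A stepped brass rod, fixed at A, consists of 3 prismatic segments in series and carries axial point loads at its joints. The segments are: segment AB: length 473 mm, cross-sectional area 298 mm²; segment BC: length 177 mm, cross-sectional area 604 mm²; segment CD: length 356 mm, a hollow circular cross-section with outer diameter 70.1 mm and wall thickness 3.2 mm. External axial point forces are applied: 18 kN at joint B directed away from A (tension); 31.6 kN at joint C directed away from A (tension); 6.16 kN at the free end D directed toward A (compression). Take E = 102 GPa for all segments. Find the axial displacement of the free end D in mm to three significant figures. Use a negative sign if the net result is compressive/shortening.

0.717 mm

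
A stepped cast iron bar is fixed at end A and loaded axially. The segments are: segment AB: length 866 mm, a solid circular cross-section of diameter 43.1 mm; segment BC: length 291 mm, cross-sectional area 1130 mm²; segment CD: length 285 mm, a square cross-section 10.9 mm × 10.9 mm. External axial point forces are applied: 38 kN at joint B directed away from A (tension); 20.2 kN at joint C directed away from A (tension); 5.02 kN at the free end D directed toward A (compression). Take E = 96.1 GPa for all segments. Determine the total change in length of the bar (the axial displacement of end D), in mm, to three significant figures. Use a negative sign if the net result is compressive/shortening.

0.244 mm

Internal axial forces (sectioning from the free end, tension +): N_CD = -5.02 kN, N_BC = 15.18 kN, N_AB = 53.18 kN.
A_AB = 1459 mm².
A_CD = 118.8 mm².
δ_AB = 53180·866/(1459·96100) = 0.3285 mm
δ_BC = 15180·291/(1130·96100) = 0.04068 mm
δ_CD = -5020·285/(118.8·96100) = -0.1253 mm
δ = Σδ_i = 0.2438 mm.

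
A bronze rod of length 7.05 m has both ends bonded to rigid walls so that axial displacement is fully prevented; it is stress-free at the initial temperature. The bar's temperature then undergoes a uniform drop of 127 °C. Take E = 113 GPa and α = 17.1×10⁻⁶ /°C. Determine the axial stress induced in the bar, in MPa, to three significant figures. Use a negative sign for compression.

245 MPa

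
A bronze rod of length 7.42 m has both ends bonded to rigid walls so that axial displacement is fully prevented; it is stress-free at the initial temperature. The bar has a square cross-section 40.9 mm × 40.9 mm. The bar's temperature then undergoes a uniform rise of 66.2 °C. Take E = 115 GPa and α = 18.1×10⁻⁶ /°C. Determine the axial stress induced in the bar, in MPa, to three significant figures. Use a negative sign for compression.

-138 MPa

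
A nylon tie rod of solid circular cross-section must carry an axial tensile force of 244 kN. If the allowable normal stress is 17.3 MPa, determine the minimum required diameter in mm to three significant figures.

Required area A ≥ P/σ_allow = 244000/17.3 = 14100 mm².
For a solid circular section, d ≥ √(4A/π) = 134 mm.

134 mm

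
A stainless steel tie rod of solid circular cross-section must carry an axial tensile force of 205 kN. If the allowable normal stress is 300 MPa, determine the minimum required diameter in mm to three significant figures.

29.5 mm

Required area A ≥ P/σ_allow = 205000/300 = 683.3 mm².
For a solid circular section, d ≥ √(4A/π) = 29.5 mm.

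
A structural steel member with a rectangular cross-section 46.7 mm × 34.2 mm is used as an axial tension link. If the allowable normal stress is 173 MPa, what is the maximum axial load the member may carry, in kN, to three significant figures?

276 kN

A = 1597 mm².
P_max = σ_allow · A = 173 · 1597 = 276300 N = 276.3 kN.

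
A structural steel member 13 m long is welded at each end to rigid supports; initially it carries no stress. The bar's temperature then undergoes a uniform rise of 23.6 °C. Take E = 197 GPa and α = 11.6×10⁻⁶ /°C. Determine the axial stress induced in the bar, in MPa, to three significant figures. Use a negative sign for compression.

-53.9 MPa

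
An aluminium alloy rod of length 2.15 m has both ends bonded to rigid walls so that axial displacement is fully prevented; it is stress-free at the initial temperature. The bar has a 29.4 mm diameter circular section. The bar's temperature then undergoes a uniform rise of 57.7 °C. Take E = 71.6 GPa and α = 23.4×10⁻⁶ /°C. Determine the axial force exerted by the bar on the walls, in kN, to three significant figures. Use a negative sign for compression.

Free thermal expansion αLΔT = 23.4e-6 · 2150 · 57.7 = 2.903 mm.
The walls impose strain ε = −(2.903)/2150 = -1.3502e-03; σ = Eε = 71600 · -1.3502e-03 = -96.67 MPa.
Wall reaction R = σ·A = -96.67·678.9 = -65630 N = -65.63 kN.

-65.6 kN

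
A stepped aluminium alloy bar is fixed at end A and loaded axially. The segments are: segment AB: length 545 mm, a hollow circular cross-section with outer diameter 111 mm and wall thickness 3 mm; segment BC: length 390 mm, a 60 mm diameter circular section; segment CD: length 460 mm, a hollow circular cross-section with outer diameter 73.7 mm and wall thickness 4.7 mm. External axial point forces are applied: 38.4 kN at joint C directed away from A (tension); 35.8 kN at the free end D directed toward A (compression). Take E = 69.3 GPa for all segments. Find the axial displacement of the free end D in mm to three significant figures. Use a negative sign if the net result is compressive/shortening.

-0.208 mm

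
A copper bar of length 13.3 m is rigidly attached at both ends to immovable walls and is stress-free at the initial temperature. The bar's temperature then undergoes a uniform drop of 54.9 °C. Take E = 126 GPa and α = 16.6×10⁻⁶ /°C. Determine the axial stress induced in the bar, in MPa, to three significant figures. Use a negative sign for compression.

Free thermal expansion αLΔT = 16.6e-6 · 13300 · -54.9 = -12.12 mm.
The walls impose strain ε = −(-12.12)/13300 = 9.1134e-04; σ = Eε = 126000 · 9.1134e-04 = 114.8 MPa.

115 MPa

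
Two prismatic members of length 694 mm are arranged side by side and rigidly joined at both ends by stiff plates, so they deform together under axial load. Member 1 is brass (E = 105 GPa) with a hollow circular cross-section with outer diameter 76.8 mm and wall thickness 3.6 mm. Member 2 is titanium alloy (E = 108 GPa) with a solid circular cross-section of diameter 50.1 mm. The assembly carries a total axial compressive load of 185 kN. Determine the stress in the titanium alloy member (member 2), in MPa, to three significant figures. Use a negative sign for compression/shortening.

A_1 = 827.9 mm².
A_2 = 1971 mm².
Equal strain + equilibrium ⇒ each member carries load in proportion to AE: A₁E₁ = 86930000 N, A₂E₂ = 212900000 N, ΣAE = 299800000 N.
σ₂ = P·E₂/ΣAE = -185000·108000/299800000 = -66.64 MPa.

-66.6 MPa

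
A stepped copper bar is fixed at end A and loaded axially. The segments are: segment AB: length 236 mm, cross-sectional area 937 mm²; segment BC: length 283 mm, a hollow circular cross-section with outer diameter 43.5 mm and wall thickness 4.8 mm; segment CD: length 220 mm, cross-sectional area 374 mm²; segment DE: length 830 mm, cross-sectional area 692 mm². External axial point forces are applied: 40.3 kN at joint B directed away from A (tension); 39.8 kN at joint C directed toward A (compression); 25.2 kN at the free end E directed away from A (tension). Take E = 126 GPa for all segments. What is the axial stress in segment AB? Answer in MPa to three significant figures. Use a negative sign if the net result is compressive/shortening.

Internal axial forces (sectioning from the free end, tension +): N_DE = 25.2 kN, N_CD = 25.2 kN, N_BC = -14.6 kN, N_AB = 25.7 kN.
σ_AB = N_AB/A_AB = 25700/937 = 27.43 MPa.

27.4 MPa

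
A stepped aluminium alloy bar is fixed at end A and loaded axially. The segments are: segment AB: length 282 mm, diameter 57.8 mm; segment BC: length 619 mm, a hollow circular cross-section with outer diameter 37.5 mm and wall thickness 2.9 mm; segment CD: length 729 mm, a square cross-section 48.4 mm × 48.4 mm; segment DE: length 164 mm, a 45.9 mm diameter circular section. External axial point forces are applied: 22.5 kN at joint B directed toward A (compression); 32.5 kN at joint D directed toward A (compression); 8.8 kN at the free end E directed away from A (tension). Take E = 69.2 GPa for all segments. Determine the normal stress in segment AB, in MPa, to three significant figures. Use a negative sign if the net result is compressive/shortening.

-17.6 MPa

Internal axial forces (sectioning from the free end, tension +): N_DE = 8.8 kN, N_CD = -23.7 kN, N_BC = -23.7 kN, N_AB = -46.2 kN.
A_AB = 2624 mm².
σ_AB = N_AB/A_AB = -46200/2624 = -17.61 MPa.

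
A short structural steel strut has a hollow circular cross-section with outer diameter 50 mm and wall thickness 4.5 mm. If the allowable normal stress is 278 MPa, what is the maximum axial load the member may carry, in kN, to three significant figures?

179 kN

A = 643.2 mm².
P_max = σ_allow · A = 278 · 643.2 = 178800 N = 178.8 kN.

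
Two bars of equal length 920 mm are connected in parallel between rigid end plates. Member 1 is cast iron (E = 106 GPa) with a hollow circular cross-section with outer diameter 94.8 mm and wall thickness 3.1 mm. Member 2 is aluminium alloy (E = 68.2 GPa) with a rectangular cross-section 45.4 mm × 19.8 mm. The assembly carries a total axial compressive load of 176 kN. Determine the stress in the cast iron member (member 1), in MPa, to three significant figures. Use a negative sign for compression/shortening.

A_1 = 893.1 mm².
A_2 = 898.9 mm².
Equal strain + equilibrium ⇒ each member carries load in proportion to AE: A₁E₁ = 94660000 N, A₂E₂ = 61310000 N, ΣAE = 156000000 N.
σ₁ = P·E₁/ΣAE = -176000·106000/156000000 = -119.6 MPa.

-120 MPa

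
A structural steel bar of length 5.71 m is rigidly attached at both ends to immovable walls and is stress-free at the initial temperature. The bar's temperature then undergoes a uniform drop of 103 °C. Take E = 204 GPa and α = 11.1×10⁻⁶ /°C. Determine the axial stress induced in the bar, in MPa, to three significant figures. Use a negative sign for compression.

Free thermal expansion αLΔT = 11.1e-6 · 5710 · -103 = -6.528 mm.
The walls impose strain ε = −(-6.528)/5710 = 1.1433e-03; σ = Eε = 204000 · 1.1433e-03 = 233.2 MPa.

233 MPa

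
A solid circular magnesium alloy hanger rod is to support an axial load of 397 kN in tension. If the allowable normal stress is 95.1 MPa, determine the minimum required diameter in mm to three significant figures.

Required area A ≥ P/σ_allow = 397000/95.1 = 4175 mm².
For a solid circular section, d ≥ √(4A/π) = 72.91 mm.

72.9 mm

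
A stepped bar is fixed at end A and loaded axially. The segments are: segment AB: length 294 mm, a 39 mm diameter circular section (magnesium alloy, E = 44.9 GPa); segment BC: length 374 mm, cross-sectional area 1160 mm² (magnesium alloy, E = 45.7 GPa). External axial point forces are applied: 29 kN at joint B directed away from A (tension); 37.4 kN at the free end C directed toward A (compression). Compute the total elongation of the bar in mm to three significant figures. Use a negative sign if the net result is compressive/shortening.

-0.310 mm

Internal axial forces (sectioning from the free end, tension +): N_BC = -37.4 kN, N_AB = -8.4 kN.
A_AB = 1195 mm².
δ_AB = -8400·294/(1195·44900) = -0.04604 mm
δ_BC = -37400·374/(1160·45700) = -0.2639 mm
δ = Σδ_i = -0.3099 mm.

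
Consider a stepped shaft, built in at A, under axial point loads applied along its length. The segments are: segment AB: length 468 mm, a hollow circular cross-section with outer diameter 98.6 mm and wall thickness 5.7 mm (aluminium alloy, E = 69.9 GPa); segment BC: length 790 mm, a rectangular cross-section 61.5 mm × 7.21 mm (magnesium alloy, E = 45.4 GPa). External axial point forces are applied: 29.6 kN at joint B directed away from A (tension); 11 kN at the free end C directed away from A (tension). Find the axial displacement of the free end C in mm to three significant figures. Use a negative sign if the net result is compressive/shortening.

0.595 mm

Internal axial forces (sectioning from the free end, tension +): N_BC = 11 kN, N_AB = 40.6 kN.
A_AB = 1664 mm².
A_BC = 443.4 mm².
δ_AB = 40600·468/(1664·69900) = 0.1634 mm
δ_BC = 11000·790/(443.4·45400) = 0.4317 mm
δ = Σδ_i = 0.5951 mm.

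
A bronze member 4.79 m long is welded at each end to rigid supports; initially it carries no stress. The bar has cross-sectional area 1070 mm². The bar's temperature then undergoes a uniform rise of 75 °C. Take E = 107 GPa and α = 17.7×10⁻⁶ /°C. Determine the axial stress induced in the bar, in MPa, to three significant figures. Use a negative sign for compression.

Free thermal expansion αLΔT = 17.7e-6 · 4790 · 75 = 6.359 mm.
The walls impose strain ε = −(6.359)/4790 = -1.3275e-03; σ = Eε = 107000 · -1.3275e-03 = -142 MPa.

-142 MPa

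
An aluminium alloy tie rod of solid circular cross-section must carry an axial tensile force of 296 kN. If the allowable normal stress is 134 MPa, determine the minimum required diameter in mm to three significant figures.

Required area A ≥ P/σ_allow = 296000/134 = 2209 mm².
For a solid circular section, d ≥ √(4A/π) = 53.03 mm.

53.0 mm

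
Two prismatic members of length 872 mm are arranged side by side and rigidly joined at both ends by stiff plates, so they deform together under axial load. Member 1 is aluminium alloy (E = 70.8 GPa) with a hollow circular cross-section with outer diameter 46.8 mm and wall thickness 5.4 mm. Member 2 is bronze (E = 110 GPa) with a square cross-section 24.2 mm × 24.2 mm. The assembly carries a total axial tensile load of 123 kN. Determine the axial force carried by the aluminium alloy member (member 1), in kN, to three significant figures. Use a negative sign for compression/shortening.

A_1 = 702.3 mm².
A_2 = 585.6 mm².
Equal strain + equilibrium ⇒ each member carries load in proportion to AE: A₁E₁ = 49730000 N, A₂E₂ = 64420000 N, ΣAE = 114100000 N.
F₁ = P·A₁E₁/ΣAE = 123000·49730000/114100000 = 53580 N.

53.6 kN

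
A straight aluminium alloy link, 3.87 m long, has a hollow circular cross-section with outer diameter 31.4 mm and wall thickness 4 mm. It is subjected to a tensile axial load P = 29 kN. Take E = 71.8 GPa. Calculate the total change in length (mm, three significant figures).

A = 344.3 mm².
δ_mech = NL/(AE) = 29000·3870/(344.3·71800) = 4.54 mm.

4.54 mm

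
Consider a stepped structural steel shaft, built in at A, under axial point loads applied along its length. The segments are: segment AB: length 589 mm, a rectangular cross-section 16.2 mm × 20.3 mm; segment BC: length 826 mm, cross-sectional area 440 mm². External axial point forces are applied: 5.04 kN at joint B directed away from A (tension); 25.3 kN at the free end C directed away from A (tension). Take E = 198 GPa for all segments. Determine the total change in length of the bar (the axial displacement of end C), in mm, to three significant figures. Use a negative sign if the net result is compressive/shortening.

Internal axial forces (sectioning from the free end, tension +): N_BC = 25.3 kN, N_AB = 30.34 kN.
A_AB = 328.9 mm².
δ_AB = 30340·589/(328.9·198000) = 0.2744 mm
δ_BC = 25300·826/(440·198000) = 0.2399 mm
δ = Σδ_i = 0.5143 mm.

0.514 mm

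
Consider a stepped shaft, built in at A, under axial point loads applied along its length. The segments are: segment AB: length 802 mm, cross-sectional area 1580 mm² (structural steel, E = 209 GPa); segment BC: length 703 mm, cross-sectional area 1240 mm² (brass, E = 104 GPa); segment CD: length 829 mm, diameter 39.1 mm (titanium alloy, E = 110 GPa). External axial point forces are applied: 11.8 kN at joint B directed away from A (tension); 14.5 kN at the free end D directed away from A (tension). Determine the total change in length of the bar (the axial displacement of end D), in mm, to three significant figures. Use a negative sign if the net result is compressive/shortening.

Internal axial forces (sectioning from the free end, tension +): N_CD = 14.5 kN, N_BC = 14.5 kN, N_AB = 26.3 kN.
A_CD = 1201 mm².
δ_AB = 26300·802/(1580·209000) = 0.06387 mm
δ_BC = 14500·703/(1240·104000) = 0.07904 mm
δ_CD = 14500·829/(1201·110000) = 0.09101 mm
δ = Σδ_i = 0.2339 mm.

0.234 mm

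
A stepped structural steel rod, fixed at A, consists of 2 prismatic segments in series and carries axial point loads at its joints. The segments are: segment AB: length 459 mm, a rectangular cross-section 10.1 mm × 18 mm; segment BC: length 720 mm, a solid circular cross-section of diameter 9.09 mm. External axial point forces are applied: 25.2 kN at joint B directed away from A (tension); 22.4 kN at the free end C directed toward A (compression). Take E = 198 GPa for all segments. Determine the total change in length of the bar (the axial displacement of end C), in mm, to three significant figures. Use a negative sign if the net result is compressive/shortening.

Internal axial forces (sectioning from the free end, tension +): N_BC = -22.4 kN, N_AB = 2.8 kN.
A_AB = 181.8 mm².
A_BC = 64.9 mm².
δ_AB = 2800·459/(181.8·198000) = 0.0357 mm
δ_BC = -22400·720/(64.9·198000) = -1.255 mm
δ = Σδ_i = -1.219 mm.

-1.22 mm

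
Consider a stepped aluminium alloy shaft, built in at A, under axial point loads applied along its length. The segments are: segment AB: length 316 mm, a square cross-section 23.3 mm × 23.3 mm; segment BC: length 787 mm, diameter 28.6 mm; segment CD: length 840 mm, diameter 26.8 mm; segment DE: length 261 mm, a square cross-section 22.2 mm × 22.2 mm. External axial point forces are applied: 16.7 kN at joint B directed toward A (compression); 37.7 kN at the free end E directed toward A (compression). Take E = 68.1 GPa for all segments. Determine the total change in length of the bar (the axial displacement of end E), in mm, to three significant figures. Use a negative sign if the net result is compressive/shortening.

-2.26 mm

Internal axial forces (sectioning from the free end, tension +): N_DE = -37.7 kN, N_CD = -37.7 kN, N_BC = -37.7 kN, N_AB = -54.4 kN.
A_AB = 542.9 mm².
A_BC = 642.4 mm².
A_CD = 564.1 mm².
A_DE = 492.8 mm².
δ_AB = -54400·316/(542.9·68100) = -0.465 mm
δ_BC = -37700·787/(642.4·68100) = -0.6782 mm
δ_CD = -37700·840/(564.1·68100) = -0.8244 mm
δ_DE = -37700·261/(492.8·68100) = -0.2932 mm
δ = Σδ_i = -2.261 mm.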